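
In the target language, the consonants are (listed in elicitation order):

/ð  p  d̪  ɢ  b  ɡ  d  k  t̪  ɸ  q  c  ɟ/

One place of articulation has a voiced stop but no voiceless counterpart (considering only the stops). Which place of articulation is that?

alveolar

bilabial: voiceless /p/, voiced /b/.
dental: voiceless /t̪/, voiced /d̪/.
alveolar: voiceless —, voiced /d/.
palatal: voiceless /c/, voiced /ɟ/.
velar: voiceless /k/, voiced /ɡ/.
uvular: voiceless /q/, voiced /ɢ/.
Every place of articulation has a voiceless member except alveolar, where /t/ would be expected.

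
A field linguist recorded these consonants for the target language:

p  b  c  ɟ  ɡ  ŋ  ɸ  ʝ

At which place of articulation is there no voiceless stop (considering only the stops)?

Voiceless: /p/ (bilabial), /c/ (palatal).
Voiced: /b/ (bilabial), /ɟ/ (palatal), /ɡ/ (velar).
Every place of articulation has a voiceless member except velar, where /k/ would be expected.

velar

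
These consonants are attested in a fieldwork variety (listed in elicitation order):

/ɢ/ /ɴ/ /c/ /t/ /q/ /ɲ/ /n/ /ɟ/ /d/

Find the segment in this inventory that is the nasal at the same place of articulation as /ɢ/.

/ɢ/ is a voiced uvular stop.
The nasal at the same place is an uvular nasal — in this inventory, /ɴ/.

/ɴ/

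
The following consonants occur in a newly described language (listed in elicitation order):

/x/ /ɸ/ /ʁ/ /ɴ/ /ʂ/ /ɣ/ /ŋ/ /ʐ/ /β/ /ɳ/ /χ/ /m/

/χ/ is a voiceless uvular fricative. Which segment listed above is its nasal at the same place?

/ɴ/

The nasal at the same place is an uvular nasal — in this inventory, /ɴ/.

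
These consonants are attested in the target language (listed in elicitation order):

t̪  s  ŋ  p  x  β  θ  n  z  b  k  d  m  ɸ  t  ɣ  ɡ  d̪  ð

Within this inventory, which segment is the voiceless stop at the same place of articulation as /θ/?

/θ/ is a voiceless dental fricative.
The voiceless stop at the same place is a voiceless dental stop — in this inventory, /t̪/.

/t̪/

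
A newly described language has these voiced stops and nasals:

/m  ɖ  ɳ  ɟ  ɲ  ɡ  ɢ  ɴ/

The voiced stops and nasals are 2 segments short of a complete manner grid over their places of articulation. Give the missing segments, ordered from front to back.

place of articulation  oral stop  nasal   
bilabial          —         m       
retroflex         ɖ         ɳ       
palatal           ɟ         ɲ       
velar             ɡ         —       
uvular            ɢ         ɴ       
Gaps, from front to back: bilabial lacks oral stop (/b/); velar lacks nasal (/ŋ/).

/b/, /ŋ/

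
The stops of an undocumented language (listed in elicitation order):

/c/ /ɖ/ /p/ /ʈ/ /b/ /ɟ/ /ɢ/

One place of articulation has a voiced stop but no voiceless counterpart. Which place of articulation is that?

Voiceless: /p/ (bilabial), /ʈ/ (retroflex), /c/ (palatal).
Voiced: /b/ (bilabial), /ɖ/ (retroflex), /ɟ/ (palatal), /ɢ/ (uvular).
Every place of articulation has a voiceless member except uvular, where /q/ would be expected.

uvular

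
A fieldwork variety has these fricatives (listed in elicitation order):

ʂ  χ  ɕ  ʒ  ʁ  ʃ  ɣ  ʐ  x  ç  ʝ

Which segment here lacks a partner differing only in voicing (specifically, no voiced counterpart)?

Postalveolar: /ʃ/ ~ /ʒ/
Retroflex: /ʂ/ ~ /ʐ/
Palatal: /ç/ ~ /ʝ/
Velar: /x/ ~ /ɣ/
Uvular: /χ/ ~ /ʁ/
Alveolo-palatal: only /ɕ/ (voiceless); no voiced partner.
So /ɕ/ is the unpaired segment.

/ɕ/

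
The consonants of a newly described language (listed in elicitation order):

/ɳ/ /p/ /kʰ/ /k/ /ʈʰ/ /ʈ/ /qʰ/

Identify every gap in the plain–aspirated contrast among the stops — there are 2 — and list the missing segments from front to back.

place of articulation  plain     aspirated
bilabial          p         —       
retroflex         ʈ         ʈʰ      
velar             k         kʰ      
uvular            —         qʰ      
Gaps, from front to back: bilabial lacks aspirated (/pʰ/); uvular lacks plain (/q/).

/pʰ/, /q/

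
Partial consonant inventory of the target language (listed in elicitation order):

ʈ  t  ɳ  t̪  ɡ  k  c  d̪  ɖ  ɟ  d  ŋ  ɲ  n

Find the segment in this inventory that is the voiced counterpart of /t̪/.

/d̪/

/t̪/ is a voiceless dental stop.
The voiced counterpart is a voiced dental stop — in this inventory, /d̪/.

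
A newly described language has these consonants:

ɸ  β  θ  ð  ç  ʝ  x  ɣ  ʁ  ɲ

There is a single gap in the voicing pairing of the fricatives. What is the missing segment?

Voiceless: /ɸ/ (bilabial), /θ/ (dental), /ç/ (palatal), /x/ (velar).
Voiced: /β/ (bilabial), /ð/ (dental), /ʝ/ (palatal), /ɣ/ (velar), /ʁ/ (uvular).
The uvular row has no voiceless member, so the gap is the voiceless uvular fricative /χ/.

/χ/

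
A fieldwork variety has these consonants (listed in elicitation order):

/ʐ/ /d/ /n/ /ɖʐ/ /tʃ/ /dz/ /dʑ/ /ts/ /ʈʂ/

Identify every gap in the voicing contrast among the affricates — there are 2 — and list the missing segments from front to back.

/dʒ/, /tɕ/

place of articulation  voiceless  voiced  
alveolar          ts        dz      
postalveolar      tʃ        —       
retroflex         ʈʂ        ɖʐ      
alveolo-palatal   —         dʑ      
Gaps, from front to back: postalveolar lacks voiced (/dʒ/); alveolo-palatal lacks voiceless (/tɕ/).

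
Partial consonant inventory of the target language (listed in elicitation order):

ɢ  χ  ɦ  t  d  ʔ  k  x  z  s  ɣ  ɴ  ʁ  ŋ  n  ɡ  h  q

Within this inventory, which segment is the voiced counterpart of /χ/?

/χ/ is a voiceless uvular fricative.
The voiced counterpart is a voiced uvular fricative — in this inventory, /ʁ/.

/ʁ/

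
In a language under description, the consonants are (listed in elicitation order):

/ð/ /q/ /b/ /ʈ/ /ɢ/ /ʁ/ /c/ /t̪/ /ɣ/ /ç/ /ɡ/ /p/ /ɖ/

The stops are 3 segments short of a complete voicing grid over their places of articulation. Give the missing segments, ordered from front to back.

bilabial: voiceless /p/, voiced /b/.
dental: voiceless /t̪/, voiced —.
retroflex: voiceless /ʈ/, voiced /ɖ/.
palatal: voiceless /c/, voiced —.
velar: voiceless —, voiced /ɡ/.
uvular: voiceless /q/, voiced /ɢ/.
Gaps, from front to back: dental lacks voiced (/d̪/); palatal lacks voiced (/ɟ/); velar lacks voiceless (/k/).

/d̪/, /ɟ/, /k/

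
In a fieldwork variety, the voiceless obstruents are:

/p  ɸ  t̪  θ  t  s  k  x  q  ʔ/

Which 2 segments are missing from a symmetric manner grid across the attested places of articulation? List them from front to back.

/χ/, /h/

place of articulation  stop      fricative
bilabial          p         ɸ       
dental            t̪        θ       
alveolar          t         s       
velar             k         x       
uvular            q         —       
glottal           ʔ         —       
Gaps, from front to back: uvular lacks fricative (/χ/); glottal lacks fricative (/h/).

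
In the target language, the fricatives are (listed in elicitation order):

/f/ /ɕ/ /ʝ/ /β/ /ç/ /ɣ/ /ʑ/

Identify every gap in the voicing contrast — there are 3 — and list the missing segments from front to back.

bilabial: voiceless —, voiced /β/.
labiodental: voiceless /f/, voiced —.
alveolo-palatal: voiceless /ɕ/, voiced /ʑ/.
palatal: voiceless /ç/, voiced /ʝ/.
velar: voiceless —, voiced /ɣ/.
Gaps, from front to back: bilabial lacks voiceless (/ɸ/); labiodental lacks voiced (/v/); velar lacks voiceless (/x/).

/ɸ/, /v/, /x/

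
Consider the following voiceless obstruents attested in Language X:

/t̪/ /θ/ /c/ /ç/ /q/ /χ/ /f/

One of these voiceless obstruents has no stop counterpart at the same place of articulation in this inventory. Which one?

Dental: /t̪/ ~ /θ/
Palatal: /c/ ~ /ç/
Uvular: /q/ ~ /χ/
Labiodental: only /f/ (fricative); no stop partner.
So /f/ is the unpaired segment.

/f/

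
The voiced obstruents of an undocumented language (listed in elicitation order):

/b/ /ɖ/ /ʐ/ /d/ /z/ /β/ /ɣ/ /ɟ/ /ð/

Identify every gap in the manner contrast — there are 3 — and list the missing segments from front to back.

/d̪/, /ʝ/, /ɡ/

bilabial: stop /b/, fricative /β/.
dental: stop —, fricative /ð/.
alveolar: stop /d/, fricative /z/.
retroflex: stop /ɖ/, fricative /ʐ/.
palatal: stop /ɟ/, fricative —.
velar: stop —, fricative /ɣ/.
Gaps, from front to back: dental lacks stop (/d̪/); palatal lacks fricative (/ʝ/); velar lacks stop (/ɡ/).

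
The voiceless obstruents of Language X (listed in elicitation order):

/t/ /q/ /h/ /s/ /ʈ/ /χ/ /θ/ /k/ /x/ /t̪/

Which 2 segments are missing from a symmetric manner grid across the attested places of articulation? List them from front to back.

/ʂ/, /ʔ/

dental: stop /t̪/, fricative /θ/.
alveolar: stop /t/, fricative /s/.
retroflex: stop /ʈ/, fricative —.
velar: stop /k/, fricative /x/.
uvular: stop /q/, fricative /χ/.
glottal: stop —, fricative /h/.
Gaps, from front to back: retroflex lacks fricative (/ʂ/); glottal lacks stop (/ʔ/).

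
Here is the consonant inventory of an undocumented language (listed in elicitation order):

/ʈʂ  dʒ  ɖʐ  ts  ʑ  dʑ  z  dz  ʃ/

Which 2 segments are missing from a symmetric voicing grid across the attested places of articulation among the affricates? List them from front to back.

Voiceless: /ts/ (alveolar), /ʈʂ/ (retroflex).
Voiced: /dz/ (alveolar), /dʒ/ (postalveolar), /ɖʐ/ (retroflex), /dʑ/ (alveolo-palatal).
Gaps, from front to back: postalveolar lacks voiceless (/tʃ/); alveolo-palatal lacks voiceless (/tɕ/).

/tʃ/, /tɕ/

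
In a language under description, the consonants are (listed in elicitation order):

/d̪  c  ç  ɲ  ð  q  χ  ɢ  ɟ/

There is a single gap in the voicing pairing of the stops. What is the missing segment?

dental: voiceless —, voiced /d̪/.
palatal: voiceless /c/, voiced /ɟ/.
uvular: voiceless /q/, voiced /ɢ/.
The dental row has no voiceless member, so the gap is the voiceless dental stop /t̪/.

/t̪/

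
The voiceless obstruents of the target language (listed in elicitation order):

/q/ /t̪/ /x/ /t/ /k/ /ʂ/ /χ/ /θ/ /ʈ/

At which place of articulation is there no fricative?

alveolar

place of articulation  stop      fricative
dental            t̪        θ       
alveolar          t         —       
retroflex         ʈ         ʂ       
velar             k         x       
uvular            q         χ       
Every place of articulation has a fricative member except alveolar, where /s/ would be expected.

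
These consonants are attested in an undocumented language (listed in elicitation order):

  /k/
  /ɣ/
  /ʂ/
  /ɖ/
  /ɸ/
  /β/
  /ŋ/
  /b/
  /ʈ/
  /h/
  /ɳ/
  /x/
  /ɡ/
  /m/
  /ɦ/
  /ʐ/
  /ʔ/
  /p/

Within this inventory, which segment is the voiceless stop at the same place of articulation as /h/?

/h/ is a voiceless glottal fricative.
The voiceless stop at the same place is a voiceless glottal stop — in this inventory, /ʔ/.

/ʔ/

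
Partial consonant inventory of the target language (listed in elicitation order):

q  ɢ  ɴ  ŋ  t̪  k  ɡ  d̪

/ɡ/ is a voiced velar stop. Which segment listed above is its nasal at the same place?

/ŋ/

The nasal at the same place is a velar nasal — in this inventory, /ŋ/.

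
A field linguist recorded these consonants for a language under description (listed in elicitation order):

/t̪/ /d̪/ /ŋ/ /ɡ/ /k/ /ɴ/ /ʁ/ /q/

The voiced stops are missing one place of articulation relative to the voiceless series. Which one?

dental: voiceless /t̪/, voiced /d̪/.
velar: voiceless /k/, voiced /ɡ/.
uvular: voiceless /q/, voiced —.
Every place of articulation has a voiced member except uvular, where /ɢ/ would be expected.

uvular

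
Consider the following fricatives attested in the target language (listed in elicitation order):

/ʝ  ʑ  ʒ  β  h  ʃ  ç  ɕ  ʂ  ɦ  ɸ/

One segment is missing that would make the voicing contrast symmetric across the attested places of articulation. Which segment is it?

place of articulation  voiceless  voiced  
bilabial          ɸ         β       
postalveolar      ʃ         ʒ       
retroflex         ʂ         —       
alveolo-palatal   ɕ         ʑ       
palatal           ç         ʝ       
glottal           h         ɦ       
The retroflex row has no voiced member, so the gap is the voiced retroflex fricative /ʐ/.

/ʐ/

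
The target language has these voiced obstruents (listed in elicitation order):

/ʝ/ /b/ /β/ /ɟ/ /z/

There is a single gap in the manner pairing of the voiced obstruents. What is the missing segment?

/d/

place of articulation  stop      fricative
bilabial          b         β       
alveolar          —         z       
palatal           ɟ         ʝ       
The alveolar row has no stop member, so the gap is the alveolar stop /d/.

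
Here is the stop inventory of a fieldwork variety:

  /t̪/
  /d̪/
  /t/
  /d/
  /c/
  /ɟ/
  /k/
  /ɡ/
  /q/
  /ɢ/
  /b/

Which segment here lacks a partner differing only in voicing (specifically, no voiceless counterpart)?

Dental: /t̪/ ~ /d̪/
Alveolar: /t/ ~ /d/
Palatal: /c/ ~ /ɟ/
Velar: /k/ ~ /ɡ/
Uvular: /q/ ~ /ɢ/
Bilabial: only /b/ (voiced); no voiceless partner.
So /b/ is the unpaired segment.

/b/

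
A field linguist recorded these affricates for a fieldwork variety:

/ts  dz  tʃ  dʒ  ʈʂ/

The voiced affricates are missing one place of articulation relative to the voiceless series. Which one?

place of articulation  voiceless  voiced  
alveolar          ts        dz      
postalveolar      tʃ        dʒ      
retroflex         ʈʂ        —       
Every place of articulation has a voiced member except retroflex, where /ɖʐ/ would be expected.

retroflex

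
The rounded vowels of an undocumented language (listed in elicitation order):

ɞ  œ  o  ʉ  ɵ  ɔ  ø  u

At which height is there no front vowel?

height            front     central   back    
high              —         ʉ         u       
high-mid          ø         ɵ         o       
low-mid           œ         ɞ         ɔ       
Every height has a front member except high, where /y/ would be expected.

high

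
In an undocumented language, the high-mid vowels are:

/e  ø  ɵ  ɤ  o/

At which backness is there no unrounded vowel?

central

Unrounded: /e/ (front), /ɤ/ (back).
Rounded: /ø/ (front), /ɵ/ (central), /o/ (back).
Every backness has an unrounded member except central, where /ɘ/ would be expected.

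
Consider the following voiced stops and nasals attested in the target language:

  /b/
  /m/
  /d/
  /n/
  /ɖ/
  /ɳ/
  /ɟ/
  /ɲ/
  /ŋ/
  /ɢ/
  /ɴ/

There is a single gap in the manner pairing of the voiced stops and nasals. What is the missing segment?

bilabial: oral stop /b/, nasal /m/.
alveolar: oral stop /d/, nasal /n/.
retroflex: oral stop /ɖ/, nasal /ɳ/.
palatal: oral stop /ɟ/, nasal /ɲ/.
velar: oral stop —, nasal /ŋ/.
uvular: oral stop /ɢ/, nasal /ɴ/.
The velar row has no oral stop member, so the gap is the velar oral stop /ɡ/.

/ɡ/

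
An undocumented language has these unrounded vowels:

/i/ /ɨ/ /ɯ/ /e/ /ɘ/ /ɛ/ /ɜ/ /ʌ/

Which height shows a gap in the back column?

high-mid

high: front /i/, central /ɨ/, back /ɯ/.
high-mid: front /e/, central /ɘ/, back —.
low-mid: front /ɛ/, central /ɜ/, back /ʌ/.
Every height has a back member except high-mid, where /ɤ/ would be expected.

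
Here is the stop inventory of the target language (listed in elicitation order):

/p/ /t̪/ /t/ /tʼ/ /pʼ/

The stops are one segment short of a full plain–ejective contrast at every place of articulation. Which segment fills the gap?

bilabial: plain /p/, ejective /pʼ/.
dental: plain /t̪/, ejective —.
alveolar: plain /t/, ejective /tʼ/.
The dental row has no ejective member, so the gap is the ejective dental stop /t̪ʼ/.

/t̪ʼ/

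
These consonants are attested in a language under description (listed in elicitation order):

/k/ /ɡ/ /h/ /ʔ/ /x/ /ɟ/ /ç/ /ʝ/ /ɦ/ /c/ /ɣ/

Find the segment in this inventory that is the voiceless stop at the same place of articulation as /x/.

/x/ is a voiceless velar fricative.
The voiceless stop at the same place is a voiceless velar stop — in this inventory, /k/.

/k/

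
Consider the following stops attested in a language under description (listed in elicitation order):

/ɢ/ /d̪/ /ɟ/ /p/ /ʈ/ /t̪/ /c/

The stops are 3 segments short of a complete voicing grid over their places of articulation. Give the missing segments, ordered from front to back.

/b/, /ɖ/, /q/

place of articulation  voiceless  voiced  
bilabial          p         —       
dental            t̪        d̪      
retroflex         ʈ         —       
palatal           c         ɟ       
uvular            —         ɢ       
Gaps, from front to back: bilabial lacks voiced (/b/); retroflex lacks voiced (/ɖ/); uvular lacks voiceless (/q/).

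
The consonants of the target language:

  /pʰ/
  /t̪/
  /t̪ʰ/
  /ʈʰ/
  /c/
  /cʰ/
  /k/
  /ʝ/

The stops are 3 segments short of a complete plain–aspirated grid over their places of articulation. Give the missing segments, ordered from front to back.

/p/, /ʈ/, /kʰ/

Plain: /t̪/ (dental), /c/ (palatal), /k/ (velar).
Aspirated: /pʰ/ (bilabial), /t̪ʰ/ (dental), /ʈʰ/ (retroflex), /cʰ/ (palatal).
Gaps, from front to back: bilabial lacks plain (/p/); retroflex lacks plain (/ʈ/); velar lacks aspirated (/kʰ/).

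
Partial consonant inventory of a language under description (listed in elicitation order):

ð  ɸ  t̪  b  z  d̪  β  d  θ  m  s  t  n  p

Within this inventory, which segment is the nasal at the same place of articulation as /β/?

/β/ is a voiced bilabial fricative.
The nasal at the same place is a bilabial nasal — in this inventory, /m/.

/m/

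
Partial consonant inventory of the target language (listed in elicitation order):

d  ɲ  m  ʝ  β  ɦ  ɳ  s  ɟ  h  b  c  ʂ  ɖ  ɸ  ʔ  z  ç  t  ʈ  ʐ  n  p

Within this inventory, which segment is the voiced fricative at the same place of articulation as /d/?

/d/ is a voiced alveolar stop.
The voiced fricative at the same place is a voiced alveolar fricative — in this inventory, /z/.

/z/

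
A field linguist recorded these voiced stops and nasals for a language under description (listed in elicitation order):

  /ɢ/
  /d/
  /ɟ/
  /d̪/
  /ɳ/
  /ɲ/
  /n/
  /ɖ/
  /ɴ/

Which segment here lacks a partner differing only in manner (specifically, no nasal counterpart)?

Alveolar: /d/ ~ /n/
Retroflex: /ɖ/ ~ /ɳ/
Palatal: /ɟ/ ~ /ɲ/
Uvular: /ɢ/ ~ /ɴ/
Dental: only /d̪/ (oral stop); no nasal partner.
So /d̪/ is the unpaired segment.

/d̪/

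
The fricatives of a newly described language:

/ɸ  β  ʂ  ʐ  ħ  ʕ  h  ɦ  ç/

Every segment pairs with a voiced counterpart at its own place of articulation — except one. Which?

/ç/

Bilabial: /ɸ/ ~ /β/
Retroflex: /ʂ/ ~ /ʐ/
Pharyngeal: /ħ/ ~ /ʕ/
Glottal: /h/ ~ /ɦ/
Palatal: only /ç/ (voiceless); no voiced partner.
So /ç/ is the unpaired segment.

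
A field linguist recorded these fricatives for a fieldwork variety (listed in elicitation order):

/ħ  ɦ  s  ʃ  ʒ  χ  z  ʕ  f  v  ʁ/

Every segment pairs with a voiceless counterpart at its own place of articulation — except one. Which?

Labiodental: /f/ ~ /v/
Alveolar: /s/ ~ /z/
Postalveolar: /ʃ/ ~ /ʒ/
Uvular: /χ/ ~ /ʁ/
Pharyngeal: /ħ/ ~ /ʕ/
Glottal: only /ɦ/ (voiced); no voiceless partner.
So /ɦ/ is the unpaired segment.

/ɦ/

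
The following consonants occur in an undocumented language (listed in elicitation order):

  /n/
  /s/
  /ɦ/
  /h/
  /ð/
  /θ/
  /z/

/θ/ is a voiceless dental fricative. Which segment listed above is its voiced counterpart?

The voiced counterpart is a voiced dental fricative — in this inventory, /ð/.

/ð/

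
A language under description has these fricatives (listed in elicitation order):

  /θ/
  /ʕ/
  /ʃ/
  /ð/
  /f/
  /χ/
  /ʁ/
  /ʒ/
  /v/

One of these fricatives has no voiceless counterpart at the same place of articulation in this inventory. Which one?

Labiodental: /f/ ~ /v/
Dental: /θ/ ~ /ð/
Postalveolar: /ʃ/ ~ /ʒ/
Uvular: /χ/ ~ /ʁ/
Pharyngeal: only /ʕ/ (voiced); no voiceless partner.
So /ʕ/ is the unpaired segment.

/ʕ/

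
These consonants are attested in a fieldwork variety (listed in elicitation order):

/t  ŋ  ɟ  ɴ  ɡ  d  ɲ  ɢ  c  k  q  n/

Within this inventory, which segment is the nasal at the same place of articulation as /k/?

/ŋ/

/k/ is a voiceless velar stop.
The nasal at the same place is a velar nasal — in this inventory, /ŋ/.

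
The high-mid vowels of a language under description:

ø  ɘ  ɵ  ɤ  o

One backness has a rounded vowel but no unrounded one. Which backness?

front

front: unrounded —, rounded /ø/.
central: unrounded /ɘ/, rounded /ɵ/.
back: unrounded /ɤ/, rounded /o/.
Every backness has an unrounded member except front, where /e/ would be expected.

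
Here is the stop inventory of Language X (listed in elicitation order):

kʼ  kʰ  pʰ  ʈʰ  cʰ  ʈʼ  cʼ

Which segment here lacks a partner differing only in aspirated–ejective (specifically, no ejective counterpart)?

/pʰ/

Retroflex: /ʈʰ/ ~ /ʈʼ/
Palatal: /cʰ/ ~ /cʼ/
Velar: /kʰ/ ~ /kʼ/
Bilabial: only /pʰ/ (aspirated); no ejective partner.
So /pʰ/ is the unpaired segment.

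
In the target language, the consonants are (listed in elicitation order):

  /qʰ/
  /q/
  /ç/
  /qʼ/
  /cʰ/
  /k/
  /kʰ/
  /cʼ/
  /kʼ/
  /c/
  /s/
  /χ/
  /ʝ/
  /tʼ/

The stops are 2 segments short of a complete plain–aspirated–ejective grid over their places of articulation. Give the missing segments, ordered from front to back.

/t/, /tʰ/

alveolar: plain —, aspirated —, ejective /tʼ/.
palatal: plain /c/, aspirated /cʰ/, ejective /cʼ/.
velar: plain /k/, aspirated /kʰ/, ejective /kʼ/.
uvular: plain /q/, aspirated /qʰ/, ejective /qʼ/.
Gaps, from front to back: alveolar lacks plain (/t/); alveolar lacks aspirated (/tʰ/).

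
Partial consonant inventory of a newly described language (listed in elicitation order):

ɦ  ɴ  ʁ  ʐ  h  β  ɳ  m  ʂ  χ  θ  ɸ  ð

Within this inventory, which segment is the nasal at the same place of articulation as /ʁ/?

/ʁ/ is a voiced uvular fricative.
The nasal at the same place is an uvular nasal — in this inventory, /ɴ/.

/ɴ/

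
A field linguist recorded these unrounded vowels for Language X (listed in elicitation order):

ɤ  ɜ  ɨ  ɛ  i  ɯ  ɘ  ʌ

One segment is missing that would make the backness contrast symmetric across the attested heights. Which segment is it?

Front: /i/ (high), /ɛ/ (low-mid).
Central: /ɨ/ (high), /ɘ/ (high-mid), /ɜ/ (low-mid).
Back: /ɯ/ (high), /ɤ/ (high-mid), /ʌ/ (low-mid).
The high-mid row has no front member, so the gap is the high-mid front unrounded vowel /e/.

/e/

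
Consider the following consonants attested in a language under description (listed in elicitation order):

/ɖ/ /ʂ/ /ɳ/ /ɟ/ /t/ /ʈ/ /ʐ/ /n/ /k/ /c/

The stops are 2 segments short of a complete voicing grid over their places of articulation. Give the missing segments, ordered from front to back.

/d/, /ɡ/

Voiceless: /t/ (alveolar), /ʈ/ (retroflex), /c/ (palatal), /k/ (velar).
Voiced: /ɖ/ (retroflex), /ɟ/ (palatal).
Gaps, from front to back: alveolar lacks voiced (/d/); velar lacks voiced (/ɡ/).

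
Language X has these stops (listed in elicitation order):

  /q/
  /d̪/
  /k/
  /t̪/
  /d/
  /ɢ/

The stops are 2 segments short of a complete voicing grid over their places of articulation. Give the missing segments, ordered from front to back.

dental: voiceless /t̪/, voiced /d̪/.
alveolar: voiceless —, voiced /d/.
velar: voiceless /k/, voiced —.
uvular: voiceless /q/, voiced /ɢ/.
Gaps, from front to back: alveolar lacks voiceless (/t/); velar lacks voiced (/ɡ/).

/t/, /ɡ/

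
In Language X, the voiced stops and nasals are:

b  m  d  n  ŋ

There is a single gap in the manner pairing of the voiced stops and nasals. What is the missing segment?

place of articulation  oral stop  nasal   
bilabial          b         m       
alveolar          d         n       
velar             —         ŋ       
The velar row has no oral stop member, so the gap is the velar oral stop /ɡ/.

/ɡ/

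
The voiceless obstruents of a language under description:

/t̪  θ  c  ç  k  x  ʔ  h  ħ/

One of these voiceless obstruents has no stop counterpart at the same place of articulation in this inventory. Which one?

Dental: /t̪/ ~ /θ/
Palatal: /c/ ~ /ç/
Velar: /k/ ~ /x/
Glottal: /ʔ/ ~ /h/
Pharyngeal: only /ħ/ (fricative); no stop partner.
So /ħ/ is the unpaired segment.

/ħ/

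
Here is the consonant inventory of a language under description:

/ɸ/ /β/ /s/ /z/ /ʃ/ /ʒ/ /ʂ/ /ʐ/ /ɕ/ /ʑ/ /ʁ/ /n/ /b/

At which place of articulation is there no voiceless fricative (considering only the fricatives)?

uvular

bilabial: voiceless /ɸ/, voiced /β/.
alveolar: voiceless /s/, voiced /z/.
postalveolar: voiceless /ʃ/, voiced /ʒ/.
retroflex: voiceless /ʂ/, voiced /ʐ/.
alveolo-palatal: voiceless /ɕ/, voiced /ʑ/.
uvular: voiceless —, voiced /ʁ/.
Every place of articulation has a voiceless member except uvular, where /χ/ would be expected.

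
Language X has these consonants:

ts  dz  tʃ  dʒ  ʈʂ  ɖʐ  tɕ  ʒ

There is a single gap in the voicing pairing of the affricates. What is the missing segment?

/dʑ/

Voiceless: /ts/ (alveolar), /tʃ/ (postalveolar), /ʈʂ/ (retroflex), /tɕ/ (alveolo-palatal).
Voiced: /dz/ (alveolar), /dʒ/ (postalveolar), /ɖʐ/ (retroflex).
The alveolo-palatal row has no voiced member, so the gap is the voiced alveolo-palatal affricate /dʑ/.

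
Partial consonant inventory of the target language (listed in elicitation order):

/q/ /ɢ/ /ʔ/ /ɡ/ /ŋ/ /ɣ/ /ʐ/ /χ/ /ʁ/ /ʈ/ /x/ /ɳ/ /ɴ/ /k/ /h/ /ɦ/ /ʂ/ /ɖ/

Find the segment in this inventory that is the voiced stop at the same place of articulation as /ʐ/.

/ɖ/

/ʐ/ is a voiced retroflex fricative.
The voiced stop at the same place is a voiced retroflex stop — in this inventory, /ɖ/.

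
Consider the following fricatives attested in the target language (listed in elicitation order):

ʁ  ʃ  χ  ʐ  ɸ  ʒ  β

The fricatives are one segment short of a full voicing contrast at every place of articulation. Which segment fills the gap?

/ʂ/

Voiceless: /ɸ/ (bilabial), /ʃ/ (postalveolar), /χ/ (uvular).
Voiced: /β/ (bilabial), /ʒ/ (postalveolar), /ʐ/ (retroflex), /ʁ/ (uvular).
The retroflex row has no voiceless member, so the gap is the voiceless retroflex fricative /ʂ/.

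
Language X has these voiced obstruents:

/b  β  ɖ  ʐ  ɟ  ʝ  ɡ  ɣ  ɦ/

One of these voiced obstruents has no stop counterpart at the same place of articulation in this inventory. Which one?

/ɦ/

Bilabial: /b/ ~ /β/
Retroflex: /ɖ/ ~ /ʐ/
Palatal: /ɟ/ ~ /ʝ/
Velar: /ɡ/ ~ /ɣ/
Glottal: only /ɦ/ (fricative); no stop partner.
So /ɦ/ is the unpaired segment.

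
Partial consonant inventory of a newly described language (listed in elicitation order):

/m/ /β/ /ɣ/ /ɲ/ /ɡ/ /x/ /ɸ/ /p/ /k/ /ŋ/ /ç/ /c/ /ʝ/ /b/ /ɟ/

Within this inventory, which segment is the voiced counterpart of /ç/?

/ç/ is a voiceless palatal fricative.
The voiced counterpart is a voiced palatal fricative — in this inventory, /ʝ/.

/ʝ/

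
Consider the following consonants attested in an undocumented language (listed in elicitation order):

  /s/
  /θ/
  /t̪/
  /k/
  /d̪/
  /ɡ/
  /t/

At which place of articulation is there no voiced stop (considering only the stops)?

alveolar

place of articulation  voiceless  voiced  
dental            t̪        d̪      
alveolar          t         —       
velar             k         ɡ       
Every place of articulation has a voiced member except alveolar, where /d/ would be expected.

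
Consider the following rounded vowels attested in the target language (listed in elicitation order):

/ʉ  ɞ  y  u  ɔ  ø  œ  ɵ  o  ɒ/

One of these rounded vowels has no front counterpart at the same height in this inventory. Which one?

/ɒ/

High: /y/ ~ /ʉ/ ~ /u/
High-mid: /ø/ ~ /ɵ/ ~ /o/
Low-mid: /œ/ ~ /ɞ/ ~ /ɔ/
Low: only /ɒ/ (back); no front partner.
So /ɒ/ is the unpaired segment.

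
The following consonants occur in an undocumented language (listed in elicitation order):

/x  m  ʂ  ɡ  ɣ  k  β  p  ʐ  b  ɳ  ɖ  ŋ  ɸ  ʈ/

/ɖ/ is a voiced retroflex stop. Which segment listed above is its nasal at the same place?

/ɳ/

The nasal at the same place is a retroflex nasal — in this inventory, /ɳ/.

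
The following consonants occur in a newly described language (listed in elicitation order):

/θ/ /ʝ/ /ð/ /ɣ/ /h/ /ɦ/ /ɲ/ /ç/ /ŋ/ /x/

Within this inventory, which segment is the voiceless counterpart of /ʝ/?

/ç/

/ʝ/ is a voiced palatal fricative.
The voiceless counterpart is a voiceless palatal fricative — in this inventory, /ç/.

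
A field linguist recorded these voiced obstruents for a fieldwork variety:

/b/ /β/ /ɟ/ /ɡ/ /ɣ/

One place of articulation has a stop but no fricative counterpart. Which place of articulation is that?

palatal

Stop: /b/ (bilabial), /ɟ/ (palatal), /ɡ/ (velar).
Fricative: /β/ (bilabial), /ɣ/ (velar).
Every place of articulation has a fricative member except palatal, where /ʝ/ would be expected.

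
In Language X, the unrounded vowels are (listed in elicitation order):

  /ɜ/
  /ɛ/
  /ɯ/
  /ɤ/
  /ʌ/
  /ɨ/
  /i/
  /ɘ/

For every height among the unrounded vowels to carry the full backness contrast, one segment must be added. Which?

height            front     central   back    
high              i         ɨ         ɯ       
high-mid          —         ɘ         ɤ       
low-mid           ɛ         ɜ         ʌ       
The high-mid row has no front member, so the gap is the high-mid front unrounded vowel /e/.

/e/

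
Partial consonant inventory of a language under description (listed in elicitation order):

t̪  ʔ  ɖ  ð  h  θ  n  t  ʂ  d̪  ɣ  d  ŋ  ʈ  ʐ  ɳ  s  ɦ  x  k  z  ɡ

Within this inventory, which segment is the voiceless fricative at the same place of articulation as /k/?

/k/ is a voiceless velar stop.
The voiceless fricative at the same place is a voiceless velar fricative — in this inventory, /x/.

/x/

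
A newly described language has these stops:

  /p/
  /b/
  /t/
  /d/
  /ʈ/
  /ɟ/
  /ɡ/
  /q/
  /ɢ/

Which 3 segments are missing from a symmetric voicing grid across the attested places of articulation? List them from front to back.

/ɖ/, /c/, /k/

Voiceless: /p/ (bilabial), /t/ (alveolar), /ʈ/ (retroflex), /q/ (uvular).
Voiced: /b/ (bilabial), /d/ (alveolar), /ɟ/ (palatal), /ɡ/ (velar), /ɢ/ (uvular).
Gaps, from front to back: retroflex lacks voiced (/ɖ/); palatal lacks voiceless (/c/); velar lacks voiceless (/k/).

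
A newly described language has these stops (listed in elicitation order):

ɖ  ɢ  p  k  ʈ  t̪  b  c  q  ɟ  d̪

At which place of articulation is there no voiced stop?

velar

Voiceless: /p/ (bilabial), /t̪/ (dental), /ʈ/ (retroflex), /c/ (palatal), /k/ (velar), /q/ (uvular).
Voiced: /b/ (bilabial), /d̪/ (dental), /ɖ/ (retroflex), /ɟ/ (palatal), /ɢ/ (uvular).
Every place of articulation has a voiced member except velar, where /ɡ/ would be expected.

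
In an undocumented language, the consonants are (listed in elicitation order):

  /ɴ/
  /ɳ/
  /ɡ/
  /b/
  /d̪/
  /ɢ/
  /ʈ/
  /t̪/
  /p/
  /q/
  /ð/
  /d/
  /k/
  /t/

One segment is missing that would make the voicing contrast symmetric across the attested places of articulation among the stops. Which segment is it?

Voiceless: /p/ (bilabial), /t̪/ (dental), /t/ (alveolar), /ʈ/ (retroflex), /k/ (velar), /q/ (uvular).
Voiced: /b/ (bilabial), /d̪/ (dental), /d/ (alveolar), /ɡ/ (velar), /ɢ/ (uvular).
The retroflex row has no voiced member, so the gap is the voiced retroflex stop /ɖ/.

/ɖ/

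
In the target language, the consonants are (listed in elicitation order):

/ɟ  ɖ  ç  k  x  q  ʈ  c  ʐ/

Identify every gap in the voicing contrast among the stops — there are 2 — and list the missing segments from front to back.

place of articulation  voiceless  voiced  
retroflex         ʈ         ɖ       
palatal           c         ɟ       
velar             k         —       
uvular            q         —       
Gaps, from front to back: velar lacks voiced (/ɡ/); uvular lacks voiced (/ɢ/).

/ɡ/, /ɢ/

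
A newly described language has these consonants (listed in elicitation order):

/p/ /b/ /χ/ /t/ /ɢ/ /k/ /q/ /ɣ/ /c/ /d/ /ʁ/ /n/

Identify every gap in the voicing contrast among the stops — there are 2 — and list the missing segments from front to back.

bilabial: voiceless /p/, voiced /b/.
alveolar: voiceless /t/, voiced /d/.
palatal: voiceless /c/, voiced —.
velar: voiceless /k/, voiced —.
uvular: voiceless /q/, voiced /ɢ/.
Gaps, from front to back: palatal lacks voiced (/ɟ/); velar lacks voiced (/ɡ/).

/ɟ/, /ɡ/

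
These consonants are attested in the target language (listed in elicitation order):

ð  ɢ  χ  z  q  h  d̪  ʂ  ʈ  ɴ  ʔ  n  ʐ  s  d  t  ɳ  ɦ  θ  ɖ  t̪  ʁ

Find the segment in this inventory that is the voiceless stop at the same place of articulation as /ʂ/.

/ʈ/

/ʂ/ is a voiceless retroflex fricative.
The voiceless stop at the same place is a voiceless retroflex stop — in this inventory, /ʈ/.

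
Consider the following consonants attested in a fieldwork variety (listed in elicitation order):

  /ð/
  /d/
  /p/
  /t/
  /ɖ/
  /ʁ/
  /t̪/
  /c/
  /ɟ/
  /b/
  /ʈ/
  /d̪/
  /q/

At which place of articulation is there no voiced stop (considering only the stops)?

uvular

place of articulation  voiceless  voiced  
bilabial          p         b       
dental            t̪        d̪      
alveolar          t         d       
retroflex         ʈ         ɖ       
palatal           c         ɟ       
uvular            q         —       
Every place of articulation has a voiced member except uvular, where /ɢ/ would be expected.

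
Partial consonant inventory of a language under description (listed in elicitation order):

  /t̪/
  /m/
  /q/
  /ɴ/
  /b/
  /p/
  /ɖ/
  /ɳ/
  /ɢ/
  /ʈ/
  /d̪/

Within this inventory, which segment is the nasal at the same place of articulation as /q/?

/ɴ/

/q/ is a voiceless uvular stop.
The nasal at the same place is an uvular nasal — in this inventory, /ɴ/.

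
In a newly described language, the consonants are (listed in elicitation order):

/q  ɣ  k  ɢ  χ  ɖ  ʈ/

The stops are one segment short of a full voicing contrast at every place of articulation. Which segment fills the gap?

Voiceless: /ʈ/ (retroflex), /k/ (velar), /q/ (uvular).
Voiced: /ɖ/ (retroflex), /ɢ/ (uvular).
The velar row has no voiced member, so the gap is the voiced velar stop /ɡ/.

/ɡ/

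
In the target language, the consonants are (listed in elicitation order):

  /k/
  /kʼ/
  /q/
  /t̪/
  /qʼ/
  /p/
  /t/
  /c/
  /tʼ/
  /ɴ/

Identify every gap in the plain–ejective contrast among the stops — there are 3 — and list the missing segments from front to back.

/pʼ/, /t̪ʼ/, /cʼ/

place of articulation  plain     ejective
bilabial          p         —       
dental            t̪        —       
alveolar          t         tʼ      
palatal           c         —       
velar             k         kʼ      
uvular            q         qʼ      
Gaps, from front to back: bilabial lacks ejective (/pʼ/); dental lacks ejective (/t̪ʼ/); palatal lacks ejective (/cʼ/).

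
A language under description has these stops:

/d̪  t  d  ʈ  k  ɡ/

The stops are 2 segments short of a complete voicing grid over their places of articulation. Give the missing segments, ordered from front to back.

/t̪/, /ɖ/

Voiceless: /t/ (alveolar), /ʈ/ (retroflex), /k/ (velar).
Voiced: /d̪/ (dental), /d/ (alveolar), /ɡ/ (velar).
Gaps, from front to back: dental lacks voiceless (/t̪/); retroflex lacks voiced (/ɖ/).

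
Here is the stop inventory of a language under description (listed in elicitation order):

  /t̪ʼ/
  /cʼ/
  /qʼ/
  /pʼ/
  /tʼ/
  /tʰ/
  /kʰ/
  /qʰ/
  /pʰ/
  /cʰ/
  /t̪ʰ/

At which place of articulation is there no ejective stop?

velar

Aspirated: /pʰ/ (bilabial), /t̪ʰ/ (dental), /tʰ/ (alveolar), /cʰ/ (palatal), /kʰ/ (velar), /qʰ/ (uvular).
Ejective: /pʼ/ (bilabial), /t̪ʼ/ (dental), /tʼ/ (alveolar), /cʼ/ (palatal), /qʼ/ (uvular).
Every place of articulation has an ejective member except velar, where /kʼ/ would be expected.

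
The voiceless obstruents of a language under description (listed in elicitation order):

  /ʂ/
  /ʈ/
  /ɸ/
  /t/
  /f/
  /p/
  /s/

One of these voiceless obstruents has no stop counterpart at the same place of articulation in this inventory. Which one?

Bilabial: /p/ ~ /ɸ/
Alveolar: /t/ ~ /s/
Retroflex: /ʈ/ ~ /ʂ/
Labiodental: only /f/ (fricative); no stop partner.
So /f/ is the unpaired segment.

/f/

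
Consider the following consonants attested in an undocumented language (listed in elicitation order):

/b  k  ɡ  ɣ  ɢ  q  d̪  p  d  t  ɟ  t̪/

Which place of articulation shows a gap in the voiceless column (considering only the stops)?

palatal

Voiceless: /p/ (bilabial), /t̪/ (dental), /t/ (alveolar), /k/ (velar), /q/ (uvular).
Voiced: /b/ (bilabial), /d̪/ (dental), /d/ (alveolar), /ɟ/ (palatal), /ɡ/ (velar), /ɢ/ (uvular).
Every place of articulation has a voiceless member except palatal, where /c/ would be expected.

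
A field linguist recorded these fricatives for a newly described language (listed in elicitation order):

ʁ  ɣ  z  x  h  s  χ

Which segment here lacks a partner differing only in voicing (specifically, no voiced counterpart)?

Alveolar: /s/ ~ /z/
Velar: /x/ ~ /ɣ/
Uvular: /χ/ ~ /ʁ/
Glottal: only /h/ (voiceless); no voiced partner.
So /h/ is the unpaired segment.

/h/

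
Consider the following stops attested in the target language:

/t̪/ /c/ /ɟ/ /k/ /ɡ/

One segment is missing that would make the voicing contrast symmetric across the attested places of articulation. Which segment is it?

/d̪/

place of articulation  voiceless  voiced  
dental            t̪        —       
palatal           c         ɟ       
velar             k         ɡ       
The dental row has no voiced member, so the gap is the voiced dental stop /d̪/.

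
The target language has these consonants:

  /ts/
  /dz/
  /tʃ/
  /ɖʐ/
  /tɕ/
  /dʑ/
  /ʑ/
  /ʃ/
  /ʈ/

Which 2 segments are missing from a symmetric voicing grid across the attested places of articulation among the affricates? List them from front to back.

alveolar: voiceless /ts/, voiced /dz/.
postalveolar: voiceless /tʃ/, voiced —.
retroflex: voiceless —, voiced /ɖʐ/.
alveolo-palatal: voiceless /tɕ/, voiced /dʑ/.
Gaps, from front to back: postalveolar lacks voiced (/dʒ/); retroflex lacks voiceless (/ʈʂ/).

/dʒ/, /ʈʂ/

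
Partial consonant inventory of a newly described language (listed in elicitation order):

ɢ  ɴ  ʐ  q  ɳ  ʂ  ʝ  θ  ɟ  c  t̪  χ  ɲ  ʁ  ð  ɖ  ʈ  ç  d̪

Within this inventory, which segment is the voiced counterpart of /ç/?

/ç/ is a voiceless palatal fricative.
The voiced counterpart is a voiced palatal fricative — in this inventory, /ʝ/.

/ʝ/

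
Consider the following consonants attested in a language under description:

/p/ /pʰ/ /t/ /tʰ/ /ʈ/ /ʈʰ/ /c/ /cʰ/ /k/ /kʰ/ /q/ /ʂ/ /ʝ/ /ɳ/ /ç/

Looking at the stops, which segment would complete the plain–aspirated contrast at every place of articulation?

/qʰ/

bilabial: plain /p/, aspirated /pʰ/.
alveolar: plain /t/, aspirated /tʰ/.
retroflex: plain /ʈ/, aspirated /ʈʰ/.
palatal: plain /c/, aspirated /cʰ/.
velar: plain /k/, aspirated /kʰ/.
uvular: plain /q/, aspirated —.
The uvular row has no aspirated member, so the gap is the aspirated uvular stop /qʰ/.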